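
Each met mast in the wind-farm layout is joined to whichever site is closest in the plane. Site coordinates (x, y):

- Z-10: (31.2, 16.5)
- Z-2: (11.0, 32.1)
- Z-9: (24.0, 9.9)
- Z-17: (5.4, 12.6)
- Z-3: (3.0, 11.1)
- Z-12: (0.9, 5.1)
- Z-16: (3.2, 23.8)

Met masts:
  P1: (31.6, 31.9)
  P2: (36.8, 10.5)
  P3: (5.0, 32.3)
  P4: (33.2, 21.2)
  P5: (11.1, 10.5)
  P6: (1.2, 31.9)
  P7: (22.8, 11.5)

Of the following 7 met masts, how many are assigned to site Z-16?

P1 → Z-10
P2 → Z-10
P3 → Z-2
P4 → Z-10
P5 → Z-17
P6 → Z-16
P7 → Z-9
1 of the 7 goes to Z-16.

1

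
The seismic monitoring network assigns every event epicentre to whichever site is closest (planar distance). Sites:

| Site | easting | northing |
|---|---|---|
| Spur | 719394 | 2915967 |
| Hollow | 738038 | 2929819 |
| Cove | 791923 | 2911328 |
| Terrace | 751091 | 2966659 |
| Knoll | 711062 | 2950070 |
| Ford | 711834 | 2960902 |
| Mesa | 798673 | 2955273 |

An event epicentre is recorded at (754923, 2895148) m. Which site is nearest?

Hollow

Squared distances to each site:
Spur: 1695740602.000; Hollow: 1487181466.000; Cove: 1630792400.000; Terrace: 5128507345.000; Knoll: 4940213405.000; Ford: 6180250437.000; Mesa: 5529078125.000.
Minimum at Hollow.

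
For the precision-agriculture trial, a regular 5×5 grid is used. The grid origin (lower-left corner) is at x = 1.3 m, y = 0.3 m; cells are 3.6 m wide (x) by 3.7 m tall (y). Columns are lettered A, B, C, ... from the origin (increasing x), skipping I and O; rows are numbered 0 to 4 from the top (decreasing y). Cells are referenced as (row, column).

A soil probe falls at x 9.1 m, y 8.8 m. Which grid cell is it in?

Column index: ⌊(9.1 − 1.3) / 3.6⌋ = ⌊2.167⌋ = 2 → column C
Row offset from origin: ⌊(8.8 − 0.3) / 3.7⌋ = ⌊2.297⌋ = 2 → row 2 (counted from top)

(2, C)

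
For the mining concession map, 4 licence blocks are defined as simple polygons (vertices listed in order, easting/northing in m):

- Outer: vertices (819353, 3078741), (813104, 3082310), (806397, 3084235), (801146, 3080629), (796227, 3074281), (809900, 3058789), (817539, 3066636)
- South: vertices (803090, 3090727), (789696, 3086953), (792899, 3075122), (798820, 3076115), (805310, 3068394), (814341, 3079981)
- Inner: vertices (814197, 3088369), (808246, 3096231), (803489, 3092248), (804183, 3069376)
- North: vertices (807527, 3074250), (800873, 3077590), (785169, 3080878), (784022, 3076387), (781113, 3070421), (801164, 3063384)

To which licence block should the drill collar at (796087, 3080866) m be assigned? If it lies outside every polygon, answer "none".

South

Cast a ray rightward from (796087, 3080866). For each polygon, the edges (by vertex number in listed order) whose endpoints lie on opposite sides of northing = 3080866, where each meets that height, and whether that is right or left of the point:
Outer: 1–2 at easting≈815632.3 (right), 3–4 at easting≈801491.1 (right) → 2 crossings.
South: 2–3 at easting≈791343.9 (left), 6–1 at easting≈813414.4 (right) → 1 crossing.
Inner: 3–4 at easting≈803834.4 (right), 4–1 at easting≈810241.1 (right) → 2 crossings.
North: 2–3 at easting≈785226.3 (left), 3–4 at easting≈785165.9 (left) → 0 crossings.
Only South has an odd count, so the point is inside South.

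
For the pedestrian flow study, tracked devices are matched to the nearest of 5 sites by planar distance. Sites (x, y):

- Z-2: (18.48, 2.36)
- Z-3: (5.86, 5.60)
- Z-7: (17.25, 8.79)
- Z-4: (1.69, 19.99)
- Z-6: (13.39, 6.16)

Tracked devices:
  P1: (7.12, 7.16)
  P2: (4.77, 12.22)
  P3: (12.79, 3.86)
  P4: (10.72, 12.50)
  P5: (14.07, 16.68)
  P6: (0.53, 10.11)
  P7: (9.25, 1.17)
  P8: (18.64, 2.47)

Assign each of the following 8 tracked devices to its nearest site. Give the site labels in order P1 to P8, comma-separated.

P1 → Z-3 (d²=4.02)
P2 → Z-3 (d²=45.01)
P3 → Z-6 (d²=5.65)
P4 → Z-6 (d²=47.32)
P5 → Z-7 (d²=72.36)
P6 → Z-3 (d²=48.75)
P7 → Z-3 (d²=31.12)
P8 → Z-2 (d²=0.04)

Z-3, Z-3, Z-6, Z-6, Z-7, Z-3, Z-3, Z-2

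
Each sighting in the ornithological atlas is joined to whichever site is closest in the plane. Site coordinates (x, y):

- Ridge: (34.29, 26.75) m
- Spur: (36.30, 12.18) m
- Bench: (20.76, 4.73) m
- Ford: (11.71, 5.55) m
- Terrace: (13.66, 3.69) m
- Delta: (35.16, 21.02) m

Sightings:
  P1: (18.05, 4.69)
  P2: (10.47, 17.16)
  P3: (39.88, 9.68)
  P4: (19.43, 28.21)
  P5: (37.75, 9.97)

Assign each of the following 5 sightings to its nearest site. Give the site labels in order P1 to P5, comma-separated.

P1 → Bench (d²=7.35)
P2 → Ford (d²=136.33)
P3 → Spur (d²=19.07)
P4 → Ridge (d²=222.95)
P5 → Spur (d²=6.99)

Bench, Ford, Spur, Ridge, Spur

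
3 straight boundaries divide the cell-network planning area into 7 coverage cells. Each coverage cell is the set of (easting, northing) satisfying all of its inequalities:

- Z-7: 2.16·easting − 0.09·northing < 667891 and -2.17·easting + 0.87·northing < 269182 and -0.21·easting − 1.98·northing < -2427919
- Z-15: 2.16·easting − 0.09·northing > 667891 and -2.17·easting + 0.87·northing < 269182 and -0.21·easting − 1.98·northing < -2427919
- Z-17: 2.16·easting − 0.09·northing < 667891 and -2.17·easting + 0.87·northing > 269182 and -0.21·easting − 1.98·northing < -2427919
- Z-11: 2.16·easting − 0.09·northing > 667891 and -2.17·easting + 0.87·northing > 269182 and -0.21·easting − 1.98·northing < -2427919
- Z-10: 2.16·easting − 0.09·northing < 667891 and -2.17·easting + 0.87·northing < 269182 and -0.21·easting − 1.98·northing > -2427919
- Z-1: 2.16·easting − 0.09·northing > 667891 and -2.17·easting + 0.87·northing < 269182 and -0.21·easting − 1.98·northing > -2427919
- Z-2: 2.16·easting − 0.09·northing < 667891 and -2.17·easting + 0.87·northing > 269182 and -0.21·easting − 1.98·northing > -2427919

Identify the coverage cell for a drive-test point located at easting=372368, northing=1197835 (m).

Z-15

2.16·372368 − 0.09·1197835 = 696509.730, which is > 667891
-2.17·372368 + 0.87·1197835 = 234077.890, which is < 269182
-0.21·372368 − 1.98·1197835 = -2449910.580, which is < -2427919
This sign pattern matches Z-15.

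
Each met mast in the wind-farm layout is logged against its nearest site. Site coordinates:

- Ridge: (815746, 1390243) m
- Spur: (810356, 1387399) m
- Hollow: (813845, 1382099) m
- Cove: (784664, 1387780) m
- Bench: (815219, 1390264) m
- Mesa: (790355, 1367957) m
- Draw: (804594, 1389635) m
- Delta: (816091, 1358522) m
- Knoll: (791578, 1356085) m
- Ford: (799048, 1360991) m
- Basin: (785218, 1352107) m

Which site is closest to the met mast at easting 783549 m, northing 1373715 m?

Mesa

Squared distances to each site:
Ridge: 1309821593.000; Spur: 905867105.000; Hollow: 988139072.000; Cove: 199067450.000; Bench: 1276858301.000; Mesa: 79476200.000; Draw: 696338425.000; Delta: 1289809013.000; Knoll: 375281741.000; Ford: 402119177.000; Basin: 469691225.000.
Minimum at Mesa.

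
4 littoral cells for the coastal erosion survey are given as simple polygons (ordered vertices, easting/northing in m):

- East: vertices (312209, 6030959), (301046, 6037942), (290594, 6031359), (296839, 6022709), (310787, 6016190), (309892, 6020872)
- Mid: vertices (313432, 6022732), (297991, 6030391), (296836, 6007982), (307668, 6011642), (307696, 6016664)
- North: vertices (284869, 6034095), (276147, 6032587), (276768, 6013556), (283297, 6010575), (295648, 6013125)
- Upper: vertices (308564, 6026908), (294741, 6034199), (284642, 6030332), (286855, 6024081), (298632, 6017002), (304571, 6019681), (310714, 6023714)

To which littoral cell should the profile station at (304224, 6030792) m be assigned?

Cast a ray rightward from (304224, 6030792). For each polygon, the edges (by vertex number in listed order) whose endpoints lie on opposite sides of northing = 6030792, where each meets that height, and whether that is right or left of the point:
East: 3–4 at easting≈291003.4 (left), 6–1 at easting≈312170.6 (right) → 1 crossing.
Mid: no edge straddles that height → 0 crossings.
North: 2–3 at easting≈276205.6 (left), 5–1 at easting≈286566.8 (left) → 0 crossings.
Upper: 1–2 at easting≈301200.3 (left), 2–3 at easting≈285843.3 (left) → 0 crossings.
Only East has an odd count, so the point is inside East.

East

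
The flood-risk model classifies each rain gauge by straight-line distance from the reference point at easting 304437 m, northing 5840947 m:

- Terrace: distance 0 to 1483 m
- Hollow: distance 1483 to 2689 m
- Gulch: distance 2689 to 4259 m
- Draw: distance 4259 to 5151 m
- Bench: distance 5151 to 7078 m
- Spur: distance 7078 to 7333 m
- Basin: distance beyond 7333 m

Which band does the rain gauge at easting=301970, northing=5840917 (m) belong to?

Distance = √((301970−304437)² + (5840917−5840947)²) = √(6086089.000 + 900.000) = 2467.182 m.
1483 ≤ 2467.182 < 2689 → Hollow.

Hollow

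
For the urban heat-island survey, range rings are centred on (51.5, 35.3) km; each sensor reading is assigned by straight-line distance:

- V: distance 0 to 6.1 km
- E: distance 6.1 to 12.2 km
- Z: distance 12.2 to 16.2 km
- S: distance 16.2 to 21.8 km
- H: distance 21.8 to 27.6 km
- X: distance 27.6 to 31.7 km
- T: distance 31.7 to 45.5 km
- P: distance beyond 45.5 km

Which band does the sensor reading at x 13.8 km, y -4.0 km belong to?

Distance = √((13.8−51.5)² + (-4.0−35.3)²) = √(1421.290 + 1544.490) = 54.459 km.
45.5 ≤ 54.459 < ∞ → P.

P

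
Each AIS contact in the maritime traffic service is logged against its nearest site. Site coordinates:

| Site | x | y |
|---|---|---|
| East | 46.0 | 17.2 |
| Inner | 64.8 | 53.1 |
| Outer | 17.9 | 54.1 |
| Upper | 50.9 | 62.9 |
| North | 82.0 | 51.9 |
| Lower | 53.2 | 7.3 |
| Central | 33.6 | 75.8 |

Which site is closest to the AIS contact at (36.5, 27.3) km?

East

Squared distances to each site:
East: 192.260; Inner: 1466.530; Outer: 1064.200; Upper: 1474.720; North: 2675.410; Lower: 678.890; Central: 2360.660.
Minimum at East.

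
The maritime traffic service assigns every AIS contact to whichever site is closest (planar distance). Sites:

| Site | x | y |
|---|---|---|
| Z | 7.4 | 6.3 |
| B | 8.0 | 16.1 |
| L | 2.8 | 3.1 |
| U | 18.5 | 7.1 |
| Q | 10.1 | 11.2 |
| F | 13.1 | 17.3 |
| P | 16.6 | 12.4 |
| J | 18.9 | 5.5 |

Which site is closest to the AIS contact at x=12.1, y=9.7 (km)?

Squared distances to each site:
Z: 33.650; B: 57.770; L: 130.050; U: 47.720; Q: 6.250; F: 58.760; P: 27.540; J: 63.880.
Minimum at Q.

Q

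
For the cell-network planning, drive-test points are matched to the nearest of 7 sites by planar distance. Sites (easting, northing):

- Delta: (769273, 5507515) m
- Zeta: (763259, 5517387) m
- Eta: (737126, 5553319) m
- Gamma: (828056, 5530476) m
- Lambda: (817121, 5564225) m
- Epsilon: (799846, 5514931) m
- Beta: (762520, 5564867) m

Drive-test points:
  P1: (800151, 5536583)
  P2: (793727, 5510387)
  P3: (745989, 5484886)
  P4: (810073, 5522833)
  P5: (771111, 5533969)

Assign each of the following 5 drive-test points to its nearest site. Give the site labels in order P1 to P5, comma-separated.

Epsilon, Epsilon, Delta, Epsilon, Zeta

P1 → Epsilon (d²=468902129.00)
P2 → Epsilon (d²=58090097.00)
P3 → Delta (d²=1054216297.00)
P4 → Epsilon (d²=167033133.00)
P5 → Zeta (d²=336616628.00)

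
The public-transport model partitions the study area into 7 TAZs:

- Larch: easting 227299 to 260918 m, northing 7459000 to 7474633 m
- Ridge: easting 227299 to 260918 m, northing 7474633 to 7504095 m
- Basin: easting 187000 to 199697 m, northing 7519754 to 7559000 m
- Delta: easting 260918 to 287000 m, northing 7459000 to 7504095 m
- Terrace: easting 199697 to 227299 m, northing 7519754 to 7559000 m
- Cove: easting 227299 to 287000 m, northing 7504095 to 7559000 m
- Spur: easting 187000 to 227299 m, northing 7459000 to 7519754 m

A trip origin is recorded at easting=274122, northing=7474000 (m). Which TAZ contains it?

Delta

The point has easting = 274122 and northing = 7474000.
Only Delta satisfies 260918 ≤ easting ≤ 287000 and 7459000 ≤ northing ≤ 7504095.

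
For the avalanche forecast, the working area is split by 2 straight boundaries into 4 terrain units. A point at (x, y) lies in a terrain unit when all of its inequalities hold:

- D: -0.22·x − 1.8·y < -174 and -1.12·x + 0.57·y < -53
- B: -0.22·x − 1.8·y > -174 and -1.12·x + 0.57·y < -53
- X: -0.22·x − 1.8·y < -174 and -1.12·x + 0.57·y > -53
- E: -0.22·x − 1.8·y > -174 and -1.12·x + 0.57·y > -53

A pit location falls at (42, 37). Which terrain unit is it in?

E

-0.22·42 − 1.8·37 = -75.840, which is > -174
-1.12·42 + 0.57·37 = -25.950, which is > -53
This sign pattern matches E.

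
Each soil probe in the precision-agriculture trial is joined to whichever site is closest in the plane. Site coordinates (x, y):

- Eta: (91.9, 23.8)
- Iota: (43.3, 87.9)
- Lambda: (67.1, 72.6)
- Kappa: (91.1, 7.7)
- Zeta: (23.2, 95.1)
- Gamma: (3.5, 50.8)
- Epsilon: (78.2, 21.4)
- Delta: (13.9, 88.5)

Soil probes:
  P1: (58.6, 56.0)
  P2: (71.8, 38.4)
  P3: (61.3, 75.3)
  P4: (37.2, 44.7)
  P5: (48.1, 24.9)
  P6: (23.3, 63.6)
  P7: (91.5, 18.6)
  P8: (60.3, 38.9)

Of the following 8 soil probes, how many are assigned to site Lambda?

2

P1 → Lambda
P2 → Epsilon
P3 → Lambda
P4 → Gamma
P5 → Epsilon
P6 → Gamma
P7 → Eta
P8 → Epsilon
2 of the 8 go to Lambda.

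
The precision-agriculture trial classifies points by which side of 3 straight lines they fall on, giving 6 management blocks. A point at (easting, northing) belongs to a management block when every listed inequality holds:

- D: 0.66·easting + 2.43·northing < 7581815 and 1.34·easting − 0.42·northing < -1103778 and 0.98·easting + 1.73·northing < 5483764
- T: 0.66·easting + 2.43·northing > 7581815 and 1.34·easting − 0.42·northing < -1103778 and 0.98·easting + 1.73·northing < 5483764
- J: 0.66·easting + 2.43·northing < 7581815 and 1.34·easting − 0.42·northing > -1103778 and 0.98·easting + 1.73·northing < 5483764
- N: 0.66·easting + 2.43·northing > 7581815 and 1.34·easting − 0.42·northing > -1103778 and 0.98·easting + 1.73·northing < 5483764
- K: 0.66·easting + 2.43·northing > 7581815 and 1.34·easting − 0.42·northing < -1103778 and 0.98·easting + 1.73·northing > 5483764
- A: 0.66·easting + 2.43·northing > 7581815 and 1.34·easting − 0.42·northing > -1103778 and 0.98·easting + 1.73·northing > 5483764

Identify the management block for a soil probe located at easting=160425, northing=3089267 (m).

A

0.66·160425 + 2.43·3089267 = 7612799.310, which is > 7581815
1.34·160425 − 0.42·3089267 = -1082522.640, which is > -1103778
0.98·160425 + 1.73·3089267 = 5501648.410, which is > 5483764
This sign pattern matches A.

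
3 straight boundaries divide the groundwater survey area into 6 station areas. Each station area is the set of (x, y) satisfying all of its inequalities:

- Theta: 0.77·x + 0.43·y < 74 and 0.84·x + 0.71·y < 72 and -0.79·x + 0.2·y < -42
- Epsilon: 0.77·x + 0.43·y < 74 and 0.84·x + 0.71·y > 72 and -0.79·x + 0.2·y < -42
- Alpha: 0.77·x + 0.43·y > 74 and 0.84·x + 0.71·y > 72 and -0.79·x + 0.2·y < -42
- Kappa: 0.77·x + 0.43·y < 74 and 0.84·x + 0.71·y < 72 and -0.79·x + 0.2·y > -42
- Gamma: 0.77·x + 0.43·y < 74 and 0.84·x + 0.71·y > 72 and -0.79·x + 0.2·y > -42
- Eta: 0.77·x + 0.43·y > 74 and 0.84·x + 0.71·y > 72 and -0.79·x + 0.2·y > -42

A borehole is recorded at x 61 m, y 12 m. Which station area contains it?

Theta

0.77·61 + 0.43·12 = 52.130, which is < 74
0.84·61 + 0.71·12 = 59.760, which is < 72
-0.79·61 + 0.2·12 = -45.790, which is < -42
This sign pattern matches Theta.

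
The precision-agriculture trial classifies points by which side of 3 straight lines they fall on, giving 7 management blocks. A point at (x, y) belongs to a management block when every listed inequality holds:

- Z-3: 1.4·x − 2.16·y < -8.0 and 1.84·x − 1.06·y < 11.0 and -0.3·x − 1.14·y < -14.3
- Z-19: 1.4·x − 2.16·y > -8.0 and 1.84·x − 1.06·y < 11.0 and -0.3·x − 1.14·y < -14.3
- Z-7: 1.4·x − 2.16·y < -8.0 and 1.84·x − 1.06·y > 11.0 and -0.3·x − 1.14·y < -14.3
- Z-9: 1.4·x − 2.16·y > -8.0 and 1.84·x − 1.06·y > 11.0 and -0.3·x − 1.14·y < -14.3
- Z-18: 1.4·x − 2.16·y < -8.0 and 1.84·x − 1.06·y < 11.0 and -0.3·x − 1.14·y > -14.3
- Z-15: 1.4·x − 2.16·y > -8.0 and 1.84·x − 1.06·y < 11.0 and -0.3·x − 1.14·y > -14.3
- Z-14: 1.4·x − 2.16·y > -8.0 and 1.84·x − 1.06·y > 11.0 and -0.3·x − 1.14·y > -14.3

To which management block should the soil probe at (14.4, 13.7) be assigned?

Z-7

1.4·14.4 − 2.16·13.7 = -9.432, which is < -8.0
1.84·14.4 − 1.06·13.7 = 11.974, which is > 11.0
-0.3·14.4 − 1.14·13.7 = -19.938, which is < -14.3
This sign pattern matches Z-7.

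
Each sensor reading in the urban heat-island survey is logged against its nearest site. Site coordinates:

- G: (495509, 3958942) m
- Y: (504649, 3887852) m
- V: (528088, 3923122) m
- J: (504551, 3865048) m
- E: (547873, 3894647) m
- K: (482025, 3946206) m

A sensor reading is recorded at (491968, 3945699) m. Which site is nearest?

Squared distances to each site:
G: 187915730.000; Y: 3507083170.000; V: 1814375329.000; J: 6662915690.000; E: 5731675729.000; K: 99120298.000.
Minimum at K.

K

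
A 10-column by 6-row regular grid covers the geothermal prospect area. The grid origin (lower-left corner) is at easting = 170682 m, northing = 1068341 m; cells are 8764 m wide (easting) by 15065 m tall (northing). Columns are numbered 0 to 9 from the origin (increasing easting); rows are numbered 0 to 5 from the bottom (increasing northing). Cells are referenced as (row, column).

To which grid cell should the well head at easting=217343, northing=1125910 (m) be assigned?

Column index: ⌊(217343 − 170682) / 8764⌋ = ⌊5.324⌋ = 5
Row offset from origin: ⌊(1125910 − 1068341) / 15065⌋ = ⌊3.821⌋ = 3 → row 3

(3, 5)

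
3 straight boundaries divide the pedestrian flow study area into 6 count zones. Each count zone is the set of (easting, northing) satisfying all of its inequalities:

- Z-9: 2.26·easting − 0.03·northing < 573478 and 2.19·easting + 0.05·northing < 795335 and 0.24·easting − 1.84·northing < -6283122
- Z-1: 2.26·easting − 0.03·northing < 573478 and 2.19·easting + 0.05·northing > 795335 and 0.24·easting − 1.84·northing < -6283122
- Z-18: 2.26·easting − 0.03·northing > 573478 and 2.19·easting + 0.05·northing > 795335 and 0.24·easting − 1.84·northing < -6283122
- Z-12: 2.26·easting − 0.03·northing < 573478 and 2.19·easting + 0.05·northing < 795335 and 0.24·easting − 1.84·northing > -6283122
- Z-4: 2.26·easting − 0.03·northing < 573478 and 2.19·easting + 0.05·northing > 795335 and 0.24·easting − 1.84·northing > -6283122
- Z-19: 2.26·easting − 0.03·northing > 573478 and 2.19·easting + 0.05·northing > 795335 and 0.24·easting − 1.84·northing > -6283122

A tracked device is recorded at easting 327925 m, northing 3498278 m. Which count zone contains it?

Z-18

2.26·327925 − 0.03·3498278 = 636162.160, which is > 573478
2.19·327925 + 0.05·3498278 = 893069.650, which is > 795335
0.24·327925 − 1.84·3498278 = -6358129.520, which is < -6283122
This sign pattern matches Z-18.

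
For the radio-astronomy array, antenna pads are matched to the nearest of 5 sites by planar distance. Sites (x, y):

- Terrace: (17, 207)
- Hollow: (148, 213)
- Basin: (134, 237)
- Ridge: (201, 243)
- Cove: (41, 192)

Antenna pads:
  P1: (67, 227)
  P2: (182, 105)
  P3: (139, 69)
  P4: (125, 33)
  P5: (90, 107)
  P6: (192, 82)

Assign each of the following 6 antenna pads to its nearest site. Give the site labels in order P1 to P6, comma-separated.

P1 → Cove (d²=1901.00)
P2 → Hollow (d²=12820.00)
P3 → Hollow (d²=20817.00)
P4 → Cove (d²=32337.00)
P5 → Cove (d²=9626.00)
P6 → Hollow (d²=19097.00)

Cove, Hollow, Hollow, Cove, Cove, Hollow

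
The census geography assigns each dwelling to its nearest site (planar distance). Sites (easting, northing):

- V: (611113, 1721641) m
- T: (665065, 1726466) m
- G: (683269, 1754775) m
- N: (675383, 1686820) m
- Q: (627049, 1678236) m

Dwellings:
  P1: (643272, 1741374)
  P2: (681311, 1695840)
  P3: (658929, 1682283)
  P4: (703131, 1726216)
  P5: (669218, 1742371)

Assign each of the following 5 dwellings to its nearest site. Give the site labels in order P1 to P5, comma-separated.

T, N, N, G, T

P1 → T (d²=697183313.00)
P2 → N (d²=116501584.00)
P3 → N (d²=291318485.00)
P4 → G (d²=1210115525.00)
P5 → T (d²=270216434.00)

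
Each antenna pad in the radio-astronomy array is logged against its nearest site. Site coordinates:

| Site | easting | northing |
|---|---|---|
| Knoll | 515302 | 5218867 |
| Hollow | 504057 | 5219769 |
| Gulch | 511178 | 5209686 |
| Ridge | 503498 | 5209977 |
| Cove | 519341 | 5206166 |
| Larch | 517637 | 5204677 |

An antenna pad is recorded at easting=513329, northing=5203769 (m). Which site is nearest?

Squared distances to each site:
Knoll: 231842333.000; Hollow: 341969984.000; Gulch: 39637690.000; Ridge: 135187825.000; Cove: 41889753.000; Larch: 19383328.000.
Minimum at Larch.

Larch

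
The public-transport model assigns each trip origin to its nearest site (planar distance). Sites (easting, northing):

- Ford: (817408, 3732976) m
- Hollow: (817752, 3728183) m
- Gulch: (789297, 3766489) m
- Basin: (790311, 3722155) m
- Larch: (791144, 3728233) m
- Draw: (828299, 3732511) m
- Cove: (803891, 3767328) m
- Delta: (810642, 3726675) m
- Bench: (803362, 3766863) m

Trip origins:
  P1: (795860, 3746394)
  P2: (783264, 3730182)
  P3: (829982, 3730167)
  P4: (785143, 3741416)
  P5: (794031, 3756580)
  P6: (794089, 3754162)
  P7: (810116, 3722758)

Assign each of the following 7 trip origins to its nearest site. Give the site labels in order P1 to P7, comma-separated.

Larch, Larch, Draw, Larch, Gulch, Gulch, Delta

P1 → Larch (d²=352062577.00)
P2 → Larch (d²=65893001.00)
P3 → Draw (d²=8326825.00)
P4 → Larch (d²=209803490.00)
P5 → Gulch (d²=120599037.00)
P6 → Gulch (d²=174918193.00)
P7 → Delta (d²=15619565.00)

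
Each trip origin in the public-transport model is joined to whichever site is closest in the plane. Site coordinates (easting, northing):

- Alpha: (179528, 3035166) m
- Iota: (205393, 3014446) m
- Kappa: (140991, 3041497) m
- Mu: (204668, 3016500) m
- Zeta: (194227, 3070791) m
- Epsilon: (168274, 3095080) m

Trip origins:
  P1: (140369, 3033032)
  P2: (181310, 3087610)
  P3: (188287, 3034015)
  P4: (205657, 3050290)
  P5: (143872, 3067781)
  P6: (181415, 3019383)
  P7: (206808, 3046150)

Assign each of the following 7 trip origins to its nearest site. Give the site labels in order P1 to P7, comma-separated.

P1 → Kappa (d²=72043109.00)
P2 → Epsilon (d²=225738196.00)
P3 → Alpha (d²=78044882.00)
P4 → Zeta (d²=550935901.00)
P5 → Kappa (d²=699148817.00)
P6 → Alpha (d²=252663858.00)
P7 → Zeta (d²=765460442.00)

Kappa, Epsilon, Alpha, Zeta, Kappa, Alpha, Zeta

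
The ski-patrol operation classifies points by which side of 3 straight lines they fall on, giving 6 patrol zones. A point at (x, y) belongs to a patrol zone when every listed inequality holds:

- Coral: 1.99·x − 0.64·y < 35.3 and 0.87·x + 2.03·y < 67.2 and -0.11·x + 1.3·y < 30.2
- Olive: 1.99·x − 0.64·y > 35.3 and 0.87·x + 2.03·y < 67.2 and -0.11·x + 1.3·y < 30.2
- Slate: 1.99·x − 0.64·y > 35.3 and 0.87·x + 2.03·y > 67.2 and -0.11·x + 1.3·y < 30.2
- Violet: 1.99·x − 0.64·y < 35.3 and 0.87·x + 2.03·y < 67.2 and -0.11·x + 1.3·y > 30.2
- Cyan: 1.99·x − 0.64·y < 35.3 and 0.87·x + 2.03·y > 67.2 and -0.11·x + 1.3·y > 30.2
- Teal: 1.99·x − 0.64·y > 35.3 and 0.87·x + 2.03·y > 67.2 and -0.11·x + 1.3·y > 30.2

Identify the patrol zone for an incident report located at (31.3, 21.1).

Slate

1.99·31.3 − 0.64·21.1 = 48.783, which is > 35.3
0.87·31.3 + 2.03·21.1 = 70.064, which is > 67.2
-0.11·31.3 + 1.3·21.1 = 23.987, which is < 30.2
This sign pattern matches Slate.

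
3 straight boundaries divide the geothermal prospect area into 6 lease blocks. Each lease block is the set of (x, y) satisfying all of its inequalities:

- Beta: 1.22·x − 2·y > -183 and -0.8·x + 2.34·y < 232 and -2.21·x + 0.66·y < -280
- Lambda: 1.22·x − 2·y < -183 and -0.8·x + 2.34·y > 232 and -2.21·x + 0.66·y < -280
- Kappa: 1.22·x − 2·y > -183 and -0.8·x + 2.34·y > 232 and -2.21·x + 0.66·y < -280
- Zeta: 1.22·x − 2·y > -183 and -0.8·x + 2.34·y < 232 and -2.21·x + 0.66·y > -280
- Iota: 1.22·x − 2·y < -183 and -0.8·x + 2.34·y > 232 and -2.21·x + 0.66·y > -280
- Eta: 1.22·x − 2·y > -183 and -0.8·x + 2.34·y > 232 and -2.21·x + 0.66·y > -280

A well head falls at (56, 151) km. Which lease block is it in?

1.22·56 − 2·151 = -233.680, which is < -183
-0.8·56 + 2.34·151 = 308.540, which is > 232
-2.21·56 + 0.66·151 = -24.100, which is > -280
This sign pattern matches Iota.

Iota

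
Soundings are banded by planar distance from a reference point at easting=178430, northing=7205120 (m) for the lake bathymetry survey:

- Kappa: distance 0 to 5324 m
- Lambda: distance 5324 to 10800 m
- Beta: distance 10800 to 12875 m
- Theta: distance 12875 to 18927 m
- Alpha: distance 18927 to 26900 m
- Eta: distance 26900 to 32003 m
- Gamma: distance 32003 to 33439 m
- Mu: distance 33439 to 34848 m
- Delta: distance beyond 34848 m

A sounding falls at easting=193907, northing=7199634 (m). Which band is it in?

Theta

Distance = √((193907−178430)² + (7199634−7205120)²) = √(239537529.000 + 30096196.000) = 16420.528 m.
12875 ≤ 16420.528 < 18927 → Theta.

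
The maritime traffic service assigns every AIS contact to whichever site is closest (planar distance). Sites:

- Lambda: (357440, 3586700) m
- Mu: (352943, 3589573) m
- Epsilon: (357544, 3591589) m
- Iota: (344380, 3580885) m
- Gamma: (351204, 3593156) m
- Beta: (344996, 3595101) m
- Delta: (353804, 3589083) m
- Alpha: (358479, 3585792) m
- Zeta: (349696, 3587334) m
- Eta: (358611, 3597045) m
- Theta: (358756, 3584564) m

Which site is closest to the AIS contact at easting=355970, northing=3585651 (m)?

Squared distances to each site:
Lambda: 3261301.000; Mu: 24544813.000; Epsilon: 37737320.000; Iota: 157042856.000; Gamma: 79039781.000; Beta: 209731176.000; Delta: 16470180.000; Alpha: 6314962.000; Zeta: 42195565.000; Eta: 136798117.000; Theta: 8943365.000.
Minimum at Lambda.

Lambda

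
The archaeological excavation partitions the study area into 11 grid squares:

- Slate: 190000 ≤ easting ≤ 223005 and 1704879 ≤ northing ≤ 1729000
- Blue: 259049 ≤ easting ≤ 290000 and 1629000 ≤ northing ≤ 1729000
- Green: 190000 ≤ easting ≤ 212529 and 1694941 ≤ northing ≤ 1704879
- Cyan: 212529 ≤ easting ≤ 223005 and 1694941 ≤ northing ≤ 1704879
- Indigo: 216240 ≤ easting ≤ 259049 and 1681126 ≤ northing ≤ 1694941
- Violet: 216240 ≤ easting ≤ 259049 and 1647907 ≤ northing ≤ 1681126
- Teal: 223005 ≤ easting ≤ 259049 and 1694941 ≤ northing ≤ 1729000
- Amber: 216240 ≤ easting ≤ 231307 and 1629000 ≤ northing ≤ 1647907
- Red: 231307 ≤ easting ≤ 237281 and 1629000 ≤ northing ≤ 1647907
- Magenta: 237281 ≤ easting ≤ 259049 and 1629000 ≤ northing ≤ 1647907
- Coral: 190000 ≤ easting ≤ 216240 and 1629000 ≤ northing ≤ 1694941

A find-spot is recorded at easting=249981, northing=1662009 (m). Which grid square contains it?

Violet

The point has easting = 249981 and northing = 1662009.
Only Violet satisfies 216240 ≤ easting ≤ 259049 and 1647907 ≤ northing ≤ 1681126.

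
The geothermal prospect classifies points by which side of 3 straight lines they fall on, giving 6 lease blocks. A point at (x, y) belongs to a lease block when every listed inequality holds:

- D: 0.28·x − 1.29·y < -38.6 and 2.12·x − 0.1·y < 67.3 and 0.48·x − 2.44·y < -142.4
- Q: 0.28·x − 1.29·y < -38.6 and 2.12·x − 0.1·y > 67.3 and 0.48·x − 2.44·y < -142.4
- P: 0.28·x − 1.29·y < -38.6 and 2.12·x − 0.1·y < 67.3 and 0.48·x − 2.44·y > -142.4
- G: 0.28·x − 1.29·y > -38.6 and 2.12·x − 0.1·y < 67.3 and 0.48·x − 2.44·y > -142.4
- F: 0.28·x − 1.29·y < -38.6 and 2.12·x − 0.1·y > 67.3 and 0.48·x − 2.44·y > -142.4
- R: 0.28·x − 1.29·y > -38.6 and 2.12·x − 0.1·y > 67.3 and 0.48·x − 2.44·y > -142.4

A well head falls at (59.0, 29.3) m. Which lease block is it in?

0.28·59.0 − 1.29·29.3 = -21.277, which is > -38.6
2.12·59.0 − 0.1·29.3 = 122.150, which is > 67.3
0.48·59.0 − 2.44·29.3 = -43.172, which is > -142.4
This sign pattern matches R.

R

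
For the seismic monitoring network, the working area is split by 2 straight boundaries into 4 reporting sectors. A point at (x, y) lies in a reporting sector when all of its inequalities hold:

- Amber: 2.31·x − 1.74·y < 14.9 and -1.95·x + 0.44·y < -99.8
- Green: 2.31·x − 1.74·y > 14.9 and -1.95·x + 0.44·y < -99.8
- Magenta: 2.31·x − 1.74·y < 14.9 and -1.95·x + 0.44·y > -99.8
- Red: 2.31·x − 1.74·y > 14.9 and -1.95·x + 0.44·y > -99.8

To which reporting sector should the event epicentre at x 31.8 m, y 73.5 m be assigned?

2.31·31.8 − 1.74·73.5 = -54.432, which is < 14.9
-1.95·31.8 + 0.44·73.5 = -29.670, which is > -99.8
This sign pattern matches Magenta.

Magenta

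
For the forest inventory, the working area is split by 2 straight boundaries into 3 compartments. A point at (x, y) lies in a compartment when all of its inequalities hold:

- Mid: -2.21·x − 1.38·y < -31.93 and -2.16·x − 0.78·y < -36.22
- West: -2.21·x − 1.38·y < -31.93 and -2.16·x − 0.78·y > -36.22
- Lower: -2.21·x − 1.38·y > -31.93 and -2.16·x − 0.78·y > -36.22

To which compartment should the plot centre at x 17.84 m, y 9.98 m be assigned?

-2.21·17.84 − 1.38·9.98 = -53.199, which is < -31.93
-2.16·17.84 − 0.78·9.98 = -46.319, which is < -36.22
This sign pattern matches Mid.

Mid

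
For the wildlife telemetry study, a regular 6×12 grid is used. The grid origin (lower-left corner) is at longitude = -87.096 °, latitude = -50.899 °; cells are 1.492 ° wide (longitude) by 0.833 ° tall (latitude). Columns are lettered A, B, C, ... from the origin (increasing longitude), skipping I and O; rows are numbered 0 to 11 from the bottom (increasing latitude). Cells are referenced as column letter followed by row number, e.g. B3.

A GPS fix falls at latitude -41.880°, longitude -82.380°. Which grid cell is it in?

Column index: ⌊(-82.380 − -87.096) / 1.492⌋ = ⌊3.161⌋ = 3 → column D
Row offset from origin: ⌊(-41.880 − -50.899) / 0.833⌋ = ⌊10.827⌋ = 10 → row 10

D10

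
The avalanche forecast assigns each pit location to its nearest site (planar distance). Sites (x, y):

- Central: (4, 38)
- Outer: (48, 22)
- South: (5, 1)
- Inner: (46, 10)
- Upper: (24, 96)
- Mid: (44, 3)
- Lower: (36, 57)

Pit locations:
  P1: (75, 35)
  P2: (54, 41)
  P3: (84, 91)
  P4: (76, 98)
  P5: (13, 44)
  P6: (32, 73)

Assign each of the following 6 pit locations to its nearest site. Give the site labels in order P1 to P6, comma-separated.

Outer, Outer, Lower, Upper, Central, Lower

P1 → Outer (d²=898.00)
P2 → Outer (d²=397.00)
P3 → Lower (d²=3460.00)
P4 → Upper (d²=2708.00)
P5 → Central (d²=117.00)
P6 → Lower (d²=272.00)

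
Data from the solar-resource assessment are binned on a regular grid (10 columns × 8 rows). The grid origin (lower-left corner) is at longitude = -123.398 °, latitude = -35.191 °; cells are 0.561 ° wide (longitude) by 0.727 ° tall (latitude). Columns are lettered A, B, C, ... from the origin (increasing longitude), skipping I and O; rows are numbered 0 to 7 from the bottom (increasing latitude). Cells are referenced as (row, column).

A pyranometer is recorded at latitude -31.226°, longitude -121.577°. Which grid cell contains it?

Column index: ⌊(-121.577 − -123.398) / 0.561⌋ = ⌊3.246⌋ = 3 → column D
Row offset from origin: ⌊(-31.226 − -35.191) / 0.727⌋ = ⌊5.454⌋ = 5 → row 5

(5, D)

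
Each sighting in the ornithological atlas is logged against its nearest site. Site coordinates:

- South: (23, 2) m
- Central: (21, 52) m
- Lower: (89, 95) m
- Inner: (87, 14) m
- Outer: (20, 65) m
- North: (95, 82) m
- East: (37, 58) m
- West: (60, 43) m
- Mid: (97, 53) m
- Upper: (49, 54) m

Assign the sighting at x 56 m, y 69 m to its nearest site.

Squared distances to each site:
South: 5578.000; Central: 1514.000; Lower: 1765.000; Inner: 3986.000; Outer: 1312.000; North: 1690.000; East: 482.000; West: 692.000; Mid: 1937.000; Upper: 274.000.
Minimum at Upper.

Upper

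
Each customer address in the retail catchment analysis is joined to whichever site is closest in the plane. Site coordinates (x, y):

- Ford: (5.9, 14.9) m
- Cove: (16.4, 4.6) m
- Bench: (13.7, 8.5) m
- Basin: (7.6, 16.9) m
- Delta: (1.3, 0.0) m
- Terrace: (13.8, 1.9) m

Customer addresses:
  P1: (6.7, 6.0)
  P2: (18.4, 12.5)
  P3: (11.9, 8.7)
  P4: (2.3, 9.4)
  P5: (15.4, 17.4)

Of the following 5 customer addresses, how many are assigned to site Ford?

1

P1 → Bench
P2 → Bench
P3 → Bench
P4 → Ford
P5 → Basin
1 of the 5 goes to Ford.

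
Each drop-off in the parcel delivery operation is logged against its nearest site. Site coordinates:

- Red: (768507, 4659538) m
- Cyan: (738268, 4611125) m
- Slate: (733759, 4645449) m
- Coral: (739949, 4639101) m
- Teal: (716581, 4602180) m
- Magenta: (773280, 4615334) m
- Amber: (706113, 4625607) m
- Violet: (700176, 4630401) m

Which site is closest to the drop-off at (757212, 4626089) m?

Magenta

Squared distances to each site:
Red: 1246412626.000; Cyan: 582796432.000; Slate: 924852809.000; Coral: 467323313.000; Teal: 2222518442.000; Magenta: 373850649.000; Amber: 2611340125.000; Violet: 3271698640.000.
Minimum at Magenta.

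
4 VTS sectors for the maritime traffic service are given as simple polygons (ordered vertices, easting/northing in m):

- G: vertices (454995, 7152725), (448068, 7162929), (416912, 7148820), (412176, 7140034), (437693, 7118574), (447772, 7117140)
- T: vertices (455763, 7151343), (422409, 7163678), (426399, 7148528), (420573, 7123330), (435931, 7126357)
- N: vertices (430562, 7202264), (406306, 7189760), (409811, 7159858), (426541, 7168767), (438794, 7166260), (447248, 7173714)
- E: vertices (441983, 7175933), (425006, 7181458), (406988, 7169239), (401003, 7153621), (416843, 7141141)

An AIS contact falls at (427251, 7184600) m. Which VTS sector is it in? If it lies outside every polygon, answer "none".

N

Cast a ray rightward from (427251, 7184600). For each polygon, the edges (by vertex number in listed order) whose endpoints lie on opposite sides of northing = 7184600, where each meets that height, and whether that is right or left of the point:
G: no edge straddles that height → 0 crossings.
T: no edge straddles that height → 0 crossings.
N: 2–3 at easting≈406910.8 (left), 6–1 at easting≈440885.7 (right) → 1 crossing.
E: no edge straddles that height → 0 crossings.
Only N has an odd count, so the point is inside N.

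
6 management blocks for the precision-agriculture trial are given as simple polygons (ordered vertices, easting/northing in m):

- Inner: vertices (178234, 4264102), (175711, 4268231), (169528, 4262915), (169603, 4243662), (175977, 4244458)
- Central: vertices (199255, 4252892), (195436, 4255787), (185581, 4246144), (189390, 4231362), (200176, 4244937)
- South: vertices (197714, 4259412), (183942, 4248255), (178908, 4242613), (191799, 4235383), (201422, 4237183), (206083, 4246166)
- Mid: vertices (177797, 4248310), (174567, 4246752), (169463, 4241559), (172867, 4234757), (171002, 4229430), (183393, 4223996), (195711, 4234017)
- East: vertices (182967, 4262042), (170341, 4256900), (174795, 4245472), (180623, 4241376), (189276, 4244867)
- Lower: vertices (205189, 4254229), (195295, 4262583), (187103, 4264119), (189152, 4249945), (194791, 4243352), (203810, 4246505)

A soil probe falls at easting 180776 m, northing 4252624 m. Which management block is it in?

East

Cast a ray rightward from (180776, 4252624). For each polygon, the edges (by vertex number in listed order) whose endpoints lie on opposite sides of northing = 4252624, where each meets that height, and whether that is right or left of the point:
Inner: 3–4 at easting≈169568.1 (left), 5–1 at easting≈176915.2 (left) → 0 crossings.
Central: 2–3 at easting≈192203.5 (right), 5–1 at easting≈199286.0 (right) → 2 crossings.
South: 1–2 at easting≈189335.0 (right), 6–1 at easting≈202002.7 (right) → 2 crossings.
Mid: no edge straddles that height → 0 crossings.
East: 2–3 at easting≈172007.5 (left), 5–1 at easting≈186426.6 (right) → 1 crossing.
Lower: 3–4 at easting≈188764.7 (right), 6–1 at easting≈204902.5 (right) → 2 crossings.
Only East has an odd count, so the point is inside East.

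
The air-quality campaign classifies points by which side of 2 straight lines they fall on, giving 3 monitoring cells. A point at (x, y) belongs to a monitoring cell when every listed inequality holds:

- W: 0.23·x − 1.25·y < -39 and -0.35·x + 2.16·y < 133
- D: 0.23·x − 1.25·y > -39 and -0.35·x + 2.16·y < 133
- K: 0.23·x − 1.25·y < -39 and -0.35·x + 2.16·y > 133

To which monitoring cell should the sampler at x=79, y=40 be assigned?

D

0.23·79 − 1.25·40 = -31.830, which is > -39
-0.35·79 + 2.16·40 = 58.750, which is < 133
This sign pattern matches D.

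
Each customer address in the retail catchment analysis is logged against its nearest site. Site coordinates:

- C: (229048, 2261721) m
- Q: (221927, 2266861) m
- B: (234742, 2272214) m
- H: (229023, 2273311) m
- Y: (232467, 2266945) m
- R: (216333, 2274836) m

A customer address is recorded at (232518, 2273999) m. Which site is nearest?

Squared distances to each site:
C: 162790184.000; Q: 163120325.000; B: 8132401.000; H: 12688369.000; Y: 49761517.000; R: 262654794.000.
Minimum at B.

B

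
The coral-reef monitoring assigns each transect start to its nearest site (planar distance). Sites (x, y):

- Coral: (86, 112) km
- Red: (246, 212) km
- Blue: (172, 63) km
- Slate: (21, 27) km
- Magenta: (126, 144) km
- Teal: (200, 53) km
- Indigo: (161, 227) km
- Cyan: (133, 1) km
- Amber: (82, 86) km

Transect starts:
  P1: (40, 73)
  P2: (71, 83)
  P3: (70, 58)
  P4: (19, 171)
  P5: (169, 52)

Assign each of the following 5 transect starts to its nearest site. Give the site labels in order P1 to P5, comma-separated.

Amber, Amber, Amber, Coral, Blue

P1 → Amber (d²=1933.00)
P2 → Amber (d²=130.00)
P3 → Amber (d²=928.00)
P4 → Coral (d²=7970.00)
P5 → Blue (d²=130.00)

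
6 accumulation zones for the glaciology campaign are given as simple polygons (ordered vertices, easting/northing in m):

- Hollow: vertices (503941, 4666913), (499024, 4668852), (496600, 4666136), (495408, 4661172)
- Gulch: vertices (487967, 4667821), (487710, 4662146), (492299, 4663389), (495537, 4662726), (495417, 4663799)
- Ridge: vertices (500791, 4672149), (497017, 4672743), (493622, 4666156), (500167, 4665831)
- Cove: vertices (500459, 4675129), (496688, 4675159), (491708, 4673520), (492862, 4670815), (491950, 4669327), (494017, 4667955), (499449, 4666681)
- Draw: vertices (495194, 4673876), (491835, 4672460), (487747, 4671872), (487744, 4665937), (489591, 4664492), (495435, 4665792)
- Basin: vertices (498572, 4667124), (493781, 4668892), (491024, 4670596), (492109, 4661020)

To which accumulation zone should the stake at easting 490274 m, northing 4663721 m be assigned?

Gulch

Cast a ray rightward from (490274, 4663721). For each polygon, the edges (by vertex number in listed order) whose endpoints lie on opposite sides of northing = 4663721, where each meets that height, and whether that is right or left of the point:
Hollow: 3–4 at easting≈496020.1 (right), 4–1 at easting≈499196.6 (right) → 2 crossings.
Gulch: 1–2 at easting≈487781.3 (left), 4–5 at easting≈495425.7 (right) → 1 crossing.
Ridge: no edge straddles that height → 0 crossings.
Cove: no edge straddles that height → 0 crossings.
Draw: no edge straddles that height → 0 crossings.
Basin: 3–4 at easting≈491803.0 (right), 4–1 at easting≈494968.9 (right) → 2 crossings.
Only Gulch has an odd count, so the point is inside Gulch.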